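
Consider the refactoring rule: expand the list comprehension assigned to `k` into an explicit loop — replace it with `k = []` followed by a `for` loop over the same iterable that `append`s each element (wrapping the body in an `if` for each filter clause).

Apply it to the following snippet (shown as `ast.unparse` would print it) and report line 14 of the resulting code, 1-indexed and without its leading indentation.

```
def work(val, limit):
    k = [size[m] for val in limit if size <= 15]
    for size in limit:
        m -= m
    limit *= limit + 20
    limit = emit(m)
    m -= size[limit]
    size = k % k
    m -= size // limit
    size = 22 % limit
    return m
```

Transformed code:
def work(val, limit):
    k = []
    for val in limit:
        if size <= 15:
            k.append(size[m])
    for size in limit:
        m -= m
    limit *= limit + 20
    limit = emit(m)
    m -= size[limit]
    size = k % k
    m -= size // limit
    size = 22 % limit
    return m

return m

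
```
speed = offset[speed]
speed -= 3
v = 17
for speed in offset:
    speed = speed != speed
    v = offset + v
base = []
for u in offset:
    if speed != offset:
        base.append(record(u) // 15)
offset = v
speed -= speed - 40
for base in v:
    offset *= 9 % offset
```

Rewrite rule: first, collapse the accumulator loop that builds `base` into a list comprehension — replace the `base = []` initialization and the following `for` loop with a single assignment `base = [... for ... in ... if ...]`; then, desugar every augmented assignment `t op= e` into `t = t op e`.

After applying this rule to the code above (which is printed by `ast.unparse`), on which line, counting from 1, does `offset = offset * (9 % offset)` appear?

11

Transformed code:
speed = offset[speed]
speed = speed - 3
v = 17
for speed in offset:
    speed = speed != speed
    v = offset + v
base = [record(u) // 15 for u in offset if speed != offset]
offset = v
speed = speed - (speed - 40)
for base in v:
    offset = offset * (9 % offset)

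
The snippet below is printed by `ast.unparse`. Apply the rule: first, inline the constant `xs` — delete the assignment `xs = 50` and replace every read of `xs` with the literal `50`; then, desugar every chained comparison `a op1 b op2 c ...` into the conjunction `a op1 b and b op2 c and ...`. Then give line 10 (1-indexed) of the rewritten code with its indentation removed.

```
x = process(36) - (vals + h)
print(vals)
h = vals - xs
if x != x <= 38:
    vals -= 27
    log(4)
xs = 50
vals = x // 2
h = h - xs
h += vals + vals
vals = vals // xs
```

Transformed code:
x = process(36) - (vals + h)
print(vals)
h = vals - 50
if x != x and x <= 38:
    vals -= 27
    log(4)
vals = x // 2
h = h - 50
h += vals + vals
vals = vals // 50

vals = vals // 50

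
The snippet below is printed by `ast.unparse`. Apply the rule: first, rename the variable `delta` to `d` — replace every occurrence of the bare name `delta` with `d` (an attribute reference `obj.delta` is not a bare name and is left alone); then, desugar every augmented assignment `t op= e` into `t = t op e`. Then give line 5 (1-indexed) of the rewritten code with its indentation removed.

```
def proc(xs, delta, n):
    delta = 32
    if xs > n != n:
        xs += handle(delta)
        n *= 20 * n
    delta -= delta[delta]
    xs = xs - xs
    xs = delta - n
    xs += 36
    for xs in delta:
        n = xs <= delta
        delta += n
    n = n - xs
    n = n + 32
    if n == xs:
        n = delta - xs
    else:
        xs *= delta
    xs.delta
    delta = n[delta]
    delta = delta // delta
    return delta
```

n = n * (20 * n)

Transformed code:
def proc(xs, d, n):
    d = 32
    if xs > n != n:
        xs = xs + handle(d)
        n = n * (20 * n)
    d = d - d[d]
    xs = xs - xs
    xs = d - n
    xs = xs + 36
    for xs in d:
        n = xs <= d
        d = d + n
    n = n - xs
    n = n + 32
    if n == xs:
        n = d - xs
    else:
        xs = xs * d
    xs.delta
    d = n[d]
    d = d // d
    return d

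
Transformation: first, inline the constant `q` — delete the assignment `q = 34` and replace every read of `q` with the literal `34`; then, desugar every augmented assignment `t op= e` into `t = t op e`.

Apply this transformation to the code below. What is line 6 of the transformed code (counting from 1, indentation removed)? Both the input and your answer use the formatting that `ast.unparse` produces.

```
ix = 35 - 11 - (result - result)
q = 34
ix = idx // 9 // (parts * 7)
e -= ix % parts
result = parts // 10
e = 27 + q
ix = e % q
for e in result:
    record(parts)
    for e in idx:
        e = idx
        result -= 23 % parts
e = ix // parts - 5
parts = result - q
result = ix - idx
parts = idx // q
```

Transformed code:
ix = 35 - 11 - (result - result)
ix = idx // 9 // (parts * 7)
e = e - ix % parts
result = parts // 10
e = 27 + 34
ix = e % 34
for e in result:
    record(parts)
    for e in idx:
        e = idx
        result = result - 23 % parts
e = ix // parts - 5
parts = result - 34
result = ix - idx
parts = idx // 34

ix = e % 34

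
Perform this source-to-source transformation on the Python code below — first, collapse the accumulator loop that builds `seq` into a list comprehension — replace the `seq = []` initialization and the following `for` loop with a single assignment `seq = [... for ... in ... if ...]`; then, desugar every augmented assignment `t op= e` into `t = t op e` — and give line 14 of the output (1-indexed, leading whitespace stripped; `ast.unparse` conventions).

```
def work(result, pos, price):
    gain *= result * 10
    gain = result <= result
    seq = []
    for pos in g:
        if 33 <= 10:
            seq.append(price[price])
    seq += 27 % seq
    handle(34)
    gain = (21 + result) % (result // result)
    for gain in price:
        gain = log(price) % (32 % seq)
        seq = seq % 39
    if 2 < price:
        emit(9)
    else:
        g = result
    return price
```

Transformed code:
def work(result, pos, price):
    gain = gain * (result * 10)
    gain = result <= result
    seq = [price[price] for pos in g if 33 <= 10]
    seq = seq + 27 % seq
    handle(34)
    gain = (21 + result) % (result // result)
    for gain in price:
        gain = log(price) % (32 % seq)
        seq = seq % 39
    if 2 < price:
        emit(9)
    else:
        g = result
    return price

g = result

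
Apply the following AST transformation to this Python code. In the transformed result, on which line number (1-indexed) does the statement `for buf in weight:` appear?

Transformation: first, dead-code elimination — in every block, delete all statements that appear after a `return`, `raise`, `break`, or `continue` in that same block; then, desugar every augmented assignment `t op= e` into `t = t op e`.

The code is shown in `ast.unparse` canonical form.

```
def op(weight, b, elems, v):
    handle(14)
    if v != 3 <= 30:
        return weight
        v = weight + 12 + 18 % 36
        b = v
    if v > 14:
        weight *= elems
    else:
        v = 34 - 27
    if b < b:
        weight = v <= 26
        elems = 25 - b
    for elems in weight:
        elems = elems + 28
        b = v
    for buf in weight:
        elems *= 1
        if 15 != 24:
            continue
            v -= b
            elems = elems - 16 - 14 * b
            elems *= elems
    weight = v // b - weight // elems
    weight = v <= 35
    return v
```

15

Transformed code:
def op(weight, b, elems, v):
    handle(14)
    if v != 3 <= 30:
        return weight
    if v > 14:
        weight = weight * elems
    else:
        v = 34 - 27
    if b < b:
        weight = v <= 26
        elems = 25 - b
    for elems in weight:
        elems = elems + 28
        b = v
    for buf in weight:
        elems = elems * 1
        if 15 != 24:
            continue
    weight = v // b - weight // elems
    weight = v <= 35
    return v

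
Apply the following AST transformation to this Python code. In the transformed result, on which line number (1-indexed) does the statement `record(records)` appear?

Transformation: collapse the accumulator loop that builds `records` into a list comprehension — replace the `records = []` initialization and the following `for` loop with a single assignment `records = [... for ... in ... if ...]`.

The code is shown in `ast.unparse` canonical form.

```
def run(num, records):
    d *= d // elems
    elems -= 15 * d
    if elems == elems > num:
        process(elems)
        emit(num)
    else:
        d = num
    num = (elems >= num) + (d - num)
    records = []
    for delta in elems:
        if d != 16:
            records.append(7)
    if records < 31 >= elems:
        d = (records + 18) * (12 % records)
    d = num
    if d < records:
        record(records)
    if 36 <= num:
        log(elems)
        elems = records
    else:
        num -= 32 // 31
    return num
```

15

Transformed code:
def run(num, records):
    d *= d // elems
    elems -= 15 * d
    if elems == elems > num:
        process(elems)
        emit(num)
    else:
        d = num
    num = (elems >= num) + (d - num)
    records = [7 for delta in elems if d != 16]
    if records < 31 >= elems:
        d = (records + 18) * (12 % records)
    d = num
    if d < records:
        record(records)
    if 36 <= num:
        log(elems)
        elems = records
    else:
        num -= 32 // 31
    return num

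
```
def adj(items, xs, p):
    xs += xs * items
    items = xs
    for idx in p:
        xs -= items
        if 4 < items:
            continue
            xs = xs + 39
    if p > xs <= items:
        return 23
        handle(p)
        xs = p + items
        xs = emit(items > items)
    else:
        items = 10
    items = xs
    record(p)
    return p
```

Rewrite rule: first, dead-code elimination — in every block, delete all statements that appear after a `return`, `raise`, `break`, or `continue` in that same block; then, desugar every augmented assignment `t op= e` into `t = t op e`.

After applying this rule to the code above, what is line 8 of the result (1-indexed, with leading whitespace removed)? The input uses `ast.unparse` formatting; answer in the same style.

Transformed code:
def adj(items, xs, p):
    xs = xs + xs * items
    items = xs
    for idx in p:
        xs = xs - items
        if 4 < items:
            continue
    if p > xs <= items:
        return 23
    else:
        items = 10
    items = xs
    record(p)
    return p

if p > xs <= items:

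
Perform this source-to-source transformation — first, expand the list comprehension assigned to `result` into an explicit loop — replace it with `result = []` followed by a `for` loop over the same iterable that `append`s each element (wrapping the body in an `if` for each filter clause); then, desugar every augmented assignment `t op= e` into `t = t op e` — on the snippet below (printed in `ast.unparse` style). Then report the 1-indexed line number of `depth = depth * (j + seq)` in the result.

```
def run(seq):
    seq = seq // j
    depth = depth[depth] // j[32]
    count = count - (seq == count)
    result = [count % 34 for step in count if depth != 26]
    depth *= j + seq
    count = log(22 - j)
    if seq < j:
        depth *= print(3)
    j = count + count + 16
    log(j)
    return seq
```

9

Transformed code:
def run(seq):
    seq = seq // j
    depth = depth[depth] // j[32]
    count = count - (seq == count)
    result = []
    for step in count:
        if depth != 26:
            result.append(count % 34)
    depth = depth * (j + seq)
    count = log(22 - j)
    if seq < j:
        depth = depth * print(3)
    j = count + count + 16
    log(j)
    return seq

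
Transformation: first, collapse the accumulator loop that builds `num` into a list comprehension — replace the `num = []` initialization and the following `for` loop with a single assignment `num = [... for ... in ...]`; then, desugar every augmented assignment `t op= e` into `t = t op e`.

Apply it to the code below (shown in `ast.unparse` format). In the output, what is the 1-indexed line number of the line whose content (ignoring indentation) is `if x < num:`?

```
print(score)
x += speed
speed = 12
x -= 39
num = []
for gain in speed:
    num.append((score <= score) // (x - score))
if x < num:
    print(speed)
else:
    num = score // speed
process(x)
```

6

Transformed code:
print(score)
x = x + speed
speed = 12
x = x - 39
num = [(score <= score) // (x - score) for gain in speed]
if x < num:
    print(speed)
else:
    num = score // speed
process(x)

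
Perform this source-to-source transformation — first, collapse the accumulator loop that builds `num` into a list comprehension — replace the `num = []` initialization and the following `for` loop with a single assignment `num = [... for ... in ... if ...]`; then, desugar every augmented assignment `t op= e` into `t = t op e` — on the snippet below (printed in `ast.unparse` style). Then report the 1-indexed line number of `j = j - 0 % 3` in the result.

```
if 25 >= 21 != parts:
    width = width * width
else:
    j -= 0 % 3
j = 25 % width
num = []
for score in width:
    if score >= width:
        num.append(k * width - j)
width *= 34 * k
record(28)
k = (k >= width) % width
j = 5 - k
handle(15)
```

Transformed code:
if 25 >= 21 != parts:
    width = width * width
else:
    j = j - 0 % 3
j = 25 % width
num = [k * width - j for score in width if score >= width]
width = width * (34 * k)
record(28)
k = (k >= width) % width
j = 5 - k
handle(15)

4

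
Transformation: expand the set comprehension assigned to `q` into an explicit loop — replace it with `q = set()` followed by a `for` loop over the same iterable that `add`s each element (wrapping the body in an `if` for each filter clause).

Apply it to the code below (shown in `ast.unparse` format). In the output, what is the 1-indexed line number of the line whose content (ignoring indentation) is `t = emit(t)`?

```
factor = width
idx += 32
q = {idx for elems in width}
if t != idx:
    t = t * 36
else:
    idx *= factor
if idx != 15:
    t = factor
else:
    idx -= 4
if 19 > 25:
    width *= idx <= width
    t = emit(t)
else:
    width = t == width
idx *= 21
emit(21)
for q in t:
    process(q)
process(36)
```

16

Transformed code:
factor = width
idx += 32
q = set()
for elems in width:
    q.add(idx)
if t != idx:
    t = t * 36
else:
    idx *= factor
if idx != 15:
    t = factor
else:
    idx -= 4
if 19 > 25:
    width *= idx <= width
    t = emit(t)
else:
    width = t == width
idx *= 21
emit(21)
for q in t:
    process(q)
process(36)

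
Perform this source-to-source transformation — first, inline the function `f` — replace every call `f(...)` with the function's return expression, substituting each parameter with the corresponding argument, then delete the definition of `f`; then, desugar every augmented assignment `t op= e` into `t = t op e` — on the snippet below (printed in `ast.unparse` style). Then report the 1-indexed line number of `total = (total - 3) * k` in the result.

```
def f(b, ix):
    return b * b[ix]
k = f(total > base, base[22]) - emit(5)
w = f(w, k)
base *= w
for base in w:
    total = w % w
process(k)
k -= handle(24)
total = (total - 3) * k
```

8

Transformed code:
k = (total > base) * (total > base)[base[22]] - emit(5)
w = w * w[k]
base = base * w
for base in w:
    total = w % w
process(k)
k = k - handle(24)
total = (total - 3) * k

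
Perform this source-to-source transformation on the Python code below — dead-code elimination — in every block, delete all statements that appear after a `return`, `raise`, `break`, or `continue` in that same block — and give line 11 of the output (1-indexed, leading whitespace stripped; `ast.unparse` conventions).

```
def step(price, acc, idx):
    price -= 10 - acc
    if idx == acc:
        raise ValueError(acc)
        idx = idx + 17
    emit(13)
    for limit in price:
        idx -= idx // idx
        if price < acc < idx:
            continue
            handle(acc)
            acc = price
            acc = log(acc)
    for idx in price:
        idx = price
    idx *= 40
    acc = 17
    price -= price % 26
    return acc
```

Transformed code:
def step(price, acc, idx):
    price -= 10 - acc
    if idx == acc:
        raise ValueError(acc)
    emit(13)
    for limit in price:
        idx -= idx // idx
        if price < acc < idx:
            continue
    for idx in price:
        idx = price
    idx *= 40
    acc = 17
    price -= price % 26
    return acc

idx = price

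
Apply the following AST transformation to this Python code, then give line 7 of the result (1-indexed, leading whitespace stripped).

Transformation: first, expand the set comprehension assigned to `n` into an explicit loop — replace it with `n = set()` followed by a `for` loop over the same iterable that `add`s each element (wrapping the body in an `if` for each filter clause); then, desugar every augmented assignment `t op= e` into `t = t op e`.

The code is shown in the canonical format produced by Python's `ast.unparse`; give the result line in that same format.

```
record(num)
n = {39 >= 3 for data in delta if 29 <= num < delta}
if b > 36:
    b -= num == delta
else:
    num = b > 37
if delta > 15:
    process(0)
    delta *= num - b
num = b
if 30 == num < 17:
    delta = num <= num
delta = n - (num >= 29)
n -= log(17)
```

Transformed code:
record(num)
n = set()
for data in delta:
    if 29 <= num < delta:
        n.add(39 >= 3)
if b > 36:
    b = b - (num == delta)
else:
    num = b > 37
if delta > 15:
    process(0)
    delta = delta * (num - b)
num = b
if 30 == num < 17:
    delta = num <= num
delta = n - (num >= 29)
n = n - log(17)

b = b - (num == delta)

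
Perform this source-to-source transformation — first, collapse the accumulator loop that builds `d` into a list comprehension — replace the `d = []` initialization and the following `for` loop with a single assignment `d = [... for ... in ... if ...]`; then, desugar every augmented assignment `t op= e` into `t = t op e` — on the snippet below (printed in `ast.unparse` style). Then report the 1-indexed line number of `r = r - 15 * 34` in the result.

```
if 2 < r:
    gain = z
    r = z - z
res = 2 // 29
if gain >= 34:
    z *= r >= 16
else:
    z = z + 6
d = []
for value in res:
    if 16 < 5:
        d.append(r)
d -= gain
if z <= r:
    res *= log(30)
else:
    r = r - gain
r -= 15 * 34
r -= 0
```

Transformed code:
if 2 < r:
    gain = z
    r = z - z
res = 2 // 29
if gain >= 34:
    z = z * (r >= 16)
else:
    z = z + 6
d = [r for value in res if 16 < 5]
d = d - gain
if z <= r:
    res = res * log(30)
else:
    r = r - gain
r = r - 15 * 34
r = r - 0

15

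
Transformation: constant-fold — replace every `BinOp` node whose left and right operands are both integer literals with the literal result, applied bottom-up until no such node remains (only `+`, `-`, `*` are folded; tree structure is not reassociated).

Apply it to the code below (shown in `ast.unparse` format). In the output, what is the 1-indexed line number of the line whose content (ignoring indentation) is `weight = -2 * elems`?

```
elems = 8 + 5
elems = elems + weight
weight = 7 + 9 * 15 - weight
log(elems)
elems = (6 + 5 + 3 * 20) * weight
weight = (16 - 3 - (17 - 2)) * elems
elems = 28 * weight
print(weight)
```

Transformed code:
elems = 13
elems = elems + weight
weight = 142 - weight
log(elems)
elems = 71 * weight
weight = -2 * elems
elems = 28 * weight
print(weight)

6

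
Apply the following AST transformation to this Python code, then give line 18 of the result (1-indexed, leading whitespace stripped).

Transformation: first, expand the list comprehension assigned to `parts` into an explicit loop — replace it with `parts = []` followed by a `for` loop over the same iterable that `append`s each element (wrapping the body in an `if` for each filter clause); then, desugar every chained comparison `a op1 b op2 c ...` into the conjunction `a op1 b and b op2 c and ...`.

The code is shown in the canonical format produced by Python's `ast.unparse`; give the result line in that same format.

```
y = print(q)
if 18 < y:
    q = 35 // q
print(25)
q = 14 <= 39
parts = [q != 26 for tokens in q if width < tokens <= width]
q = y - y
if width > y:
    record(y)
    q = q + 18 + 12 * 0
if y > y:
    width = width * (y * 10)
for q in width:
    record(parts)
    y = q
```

y = q

Transformed code:
y = print(q)
if 18 < y:
    q = 35 // q
print(25)
q = 14 <= 39
parts = []
for tokens in q:
    if width < tokens and tokens <= width:
        parts.append(q != 26)
q = y - y
if width > y:
    record(y)
    q = q + 18 + 12 * 0
if y > y:
    width = width * (y * 10)
for q in width:
    record(parts)
    y = q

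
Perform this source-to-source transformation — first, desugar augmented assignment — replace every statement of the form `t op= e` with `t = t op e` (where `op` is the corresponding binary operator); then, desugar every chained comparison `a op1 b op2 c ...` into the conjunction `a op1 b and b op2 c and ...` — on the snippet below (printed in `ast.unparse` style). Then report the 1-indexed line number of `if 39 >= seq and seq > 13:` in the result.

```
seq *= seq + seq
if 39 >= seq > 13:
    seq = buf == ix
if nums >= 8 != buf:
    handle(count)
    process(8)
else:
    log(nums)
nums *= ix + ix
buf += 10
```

Transformed code:
seq = seq * (seq + seq)
if 39 >= seq and seq > 13:
    seq = buf == ix
if nums >= 8 and 8 != buf:
    handle(count)
    process(8)
else:
    log(nums)
nums = nums * (ix + ix)
buf = buf + 10

2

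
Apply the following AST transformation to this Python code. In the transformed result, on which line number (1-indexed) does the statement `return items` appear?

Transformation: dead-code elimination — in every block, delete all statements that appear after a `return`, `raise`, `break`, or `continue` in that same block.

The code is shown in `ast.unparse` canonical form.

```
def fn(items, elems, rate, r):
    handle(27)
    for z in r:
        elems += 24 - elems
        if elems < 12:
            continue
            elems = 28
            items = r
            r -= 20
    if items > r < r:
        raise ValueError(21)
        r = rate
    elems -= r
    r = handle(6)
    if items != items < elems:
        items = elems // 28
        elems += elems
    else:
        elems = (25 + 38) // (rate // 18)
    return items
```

16

Transformed code:
def fn(items, elems, rate, r):
    handle(27)
    for z in r:
        elems += 24 - elems
        if elems < 12:
            continue
    if items > r < r:
        raise ValueError(21)
    elems -= r
    r = handle(6)
    if items != items < elems:
        items = elems // 28
        elems += elems
    else:
        elems = (25 + 38) // (rate // 18)
    return items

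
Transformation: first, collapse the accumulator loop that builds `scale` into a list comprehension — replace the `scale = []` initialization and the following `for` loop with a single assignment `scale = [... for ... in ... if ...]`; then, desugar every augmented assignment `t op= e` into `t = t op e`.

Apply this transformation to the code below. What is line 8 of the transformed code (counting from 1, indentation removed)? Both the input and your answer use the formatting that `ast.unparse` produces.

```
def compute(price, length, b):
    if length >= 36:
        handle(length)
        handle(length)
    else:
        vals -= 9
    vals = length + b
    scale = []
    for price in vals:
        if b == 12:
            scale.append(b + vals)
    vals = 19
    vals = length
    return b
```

Transformed code:
def compute(price, length, b):
    if length >= 36:
        handle(length)
        handle(length)
    else:
        vals = vals - 9
    vals = length + b
    scale = [b + vals for price in vals if b == 12]
    vals = 19
    vals = length
    return b

scale = [b + vals for price in vals if b == 12]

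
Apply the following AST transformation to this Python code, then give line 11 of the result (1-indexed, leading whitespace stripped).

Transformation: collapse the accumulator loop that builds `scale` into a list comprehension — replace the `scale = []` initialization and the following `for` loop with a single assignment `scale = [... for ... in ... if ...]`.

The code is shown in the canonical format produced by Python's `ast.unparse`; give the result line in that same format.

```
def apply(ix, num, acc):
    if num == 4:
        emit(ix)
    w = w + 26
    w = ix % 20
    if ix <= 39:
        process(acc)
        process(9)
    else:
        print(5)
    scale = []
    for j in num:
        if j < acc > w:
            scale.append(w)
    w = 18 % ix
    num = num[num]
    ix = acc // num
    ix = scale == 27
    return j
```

Transformed code:
def apply(ix, num, acc):
    if num == 4:
        emit(ix)
    w = w + 26
    w = ix % 20
    if ix <= 39:
        process(acc)
        process(9)
    else:
        print(5)
    scale = [w for j in num if j < acc > w]
    w = 18 % ix
    num = num[num]
    ix = acc // num
    ix = scale == 27
    return j

scale = [w for j in num if j < acc > w]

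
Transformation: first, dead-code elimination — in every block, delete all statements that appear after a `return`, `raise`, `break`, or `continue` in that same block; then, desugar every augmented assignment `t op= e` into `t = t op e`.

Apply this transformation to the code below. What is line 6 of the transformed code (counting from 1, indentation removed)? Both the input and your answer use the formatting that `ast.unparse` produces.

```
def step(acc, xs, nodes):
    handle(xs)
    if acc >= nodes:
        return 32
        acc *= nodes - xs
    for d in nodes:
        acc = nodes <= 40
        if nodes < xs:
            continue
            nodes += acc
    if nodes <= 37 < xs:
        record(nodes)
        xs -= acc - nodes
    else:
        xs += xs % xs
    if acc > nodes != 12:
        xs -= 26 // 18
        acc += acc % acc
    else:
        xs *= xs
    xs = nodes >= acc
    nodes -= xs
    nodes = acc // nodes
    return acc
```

acc = nodes <= 40

Transformed code:
def step(acc, xs, nodes):
    handle(xs)
    if acc >= nodes:
        return 32
    for d in nodes:
        acc = nodes <= 40
        if nodes < xs:
            continue
    if nodes <= 37 < xs:
        record(nodes)
        xs = xs - (acc - nodes)
    else:
        xs = xs + xs % xs
    if acc > nodes != 12:
        xs = xs - 26 // 18
        acc = acc + acc % acc
    else:
        xs = xs * xs
    xs = nodes >= acc
    nodes = nodes - xs
    nodes = acc // nodes
    return acc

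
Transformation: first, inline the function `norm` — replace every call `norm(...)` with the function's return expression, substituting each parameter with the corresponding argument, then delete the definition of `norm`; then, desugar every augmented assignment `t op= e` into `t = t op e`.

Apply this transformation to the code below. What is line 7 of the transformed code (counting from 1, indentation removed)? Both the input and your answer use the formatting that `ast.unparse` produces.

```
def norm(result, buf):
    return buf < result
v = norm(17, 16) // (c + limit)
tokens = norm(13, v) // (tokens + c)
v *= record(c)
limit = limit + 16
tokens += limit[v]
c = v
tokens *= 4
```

tokens = tokens * 4

Transformed code:
v = (16 < 17) // (c + limit)
tokens = (v < 13) // (tokens + c)
v = v * record(c)
limit = limit + 16
tokens = tokens + limit[v]
c = v
tokens = tokens * 4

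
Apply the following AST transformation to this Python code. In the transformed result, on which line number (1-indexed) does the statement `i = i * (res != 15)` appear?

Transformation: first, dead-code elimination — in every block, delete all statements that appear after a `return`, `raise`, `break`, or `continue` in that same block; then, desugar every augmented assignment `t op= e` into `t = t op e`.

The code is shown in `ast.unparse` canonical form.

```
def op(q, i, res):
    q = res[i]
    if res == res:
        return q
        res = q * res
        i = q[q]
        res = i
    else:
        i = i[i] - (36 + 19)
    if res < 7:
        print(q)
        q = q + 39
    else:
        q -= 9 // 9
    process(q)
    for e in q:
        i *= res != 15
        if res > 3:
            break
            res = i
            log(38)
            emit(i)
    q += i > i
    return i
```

Transformed code:
def op(q, i, res):
    q = res[i]
    if res == res:
        return q
    else:
        i = i[i] - (36 + 19)
    if res < 7:
        print(q)
        q = q + 39
    else:
        q = q - 9 // 9
    process(q)
    for e in q:
        i = i * (res != 15)
        if res > 3:
            break
    q = q + (i > i)
    return i

14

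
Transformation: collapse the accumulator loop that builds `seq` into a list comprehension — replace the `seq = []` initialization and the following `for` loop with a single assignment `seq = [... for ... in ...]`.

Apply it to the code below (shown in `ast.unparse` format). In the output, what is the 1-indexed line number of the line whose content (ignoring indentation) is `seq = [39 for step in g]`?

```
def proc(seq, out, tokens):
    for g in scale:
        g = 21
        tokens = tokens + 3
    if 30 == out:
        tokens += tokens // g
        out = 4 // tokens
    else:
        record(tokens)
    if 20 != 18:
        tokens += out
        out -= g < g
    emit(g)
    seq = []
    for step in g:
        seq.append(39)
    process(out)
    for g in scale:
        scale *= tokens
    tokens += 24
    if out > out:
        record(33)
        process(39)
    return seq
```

Transformed code:
def proc(seq, out, tokens):
    for g in scale:
        g = 21
        tokens = tokens + 3
    if 30 == out:
        tokens += tokens // g
        out = 4 // tokens
    else:
        record(tokens)
    if 20 != 18:
        tokens += out
        out -= g < g
    emit(g)
    seq = [39 for step in g]
    process(out)
    for g in scale:
        scale *= tokens
    tokens += 24
    if out > out:
        record(33)
        process(39)
    return seq

14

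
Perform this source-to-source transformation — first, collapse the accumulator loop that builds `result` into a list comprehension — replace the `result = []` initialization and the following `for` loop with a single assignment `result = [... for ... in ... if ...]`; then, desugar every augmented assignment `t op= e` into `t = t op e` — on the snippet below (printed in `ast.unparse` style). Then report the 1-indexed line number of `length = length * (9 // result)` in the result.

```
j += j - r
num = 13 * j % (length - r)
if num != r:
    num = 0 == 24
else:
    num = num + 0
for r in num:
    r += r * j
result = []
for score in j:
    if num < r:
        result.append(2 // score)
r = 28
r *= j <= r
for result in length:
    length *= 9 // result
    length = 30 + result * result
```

13

Transformed code:
j = j + (j - r)
num = 13 * j % (length - r)
if num != r:
    num = 0 == 24
else:
    num = num + 0
for r in num:
    r = r + r * j
result = [2 // score for score in j if num < r]
r = 28
r = r * (j <= r)
for result in length:
    length = length * (9 // result)
    length = 30 + result * result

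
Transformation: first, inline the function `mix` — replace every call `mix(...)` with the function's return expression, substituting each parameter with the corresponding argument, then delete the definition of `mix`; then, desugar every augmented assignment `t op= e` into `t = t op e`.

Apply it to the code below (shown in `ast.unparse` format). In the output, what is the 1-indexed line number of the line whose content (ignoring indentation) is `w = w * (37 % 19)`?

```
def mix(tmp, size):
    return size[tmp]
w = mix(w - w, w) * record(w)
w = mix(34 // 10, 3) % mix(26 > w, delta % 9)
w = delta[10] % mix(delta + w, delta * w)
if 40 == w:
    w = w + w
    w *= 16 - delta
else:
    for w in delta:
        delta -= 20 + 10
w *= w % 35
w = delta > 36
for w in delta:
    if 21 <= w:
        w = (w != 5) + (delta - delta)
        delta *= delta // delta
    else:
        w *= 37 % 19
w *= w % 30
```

17

Transformed code:
w = w[w - w] * record(w)
w = 3[34 // 10] % (delta % 9)[26 > w]
w = delta[10] % (delta * w)[delta + w]
if 40 == w:
    w = w + w
    w = w * (16 - delta)
else:
    for w in delta:
        delta = delta - (20 + 10)
w = w * (w % 35)
w = delta > 36
for w in delta:
    if 21 <= w:
        w = (w != 5) + (delta - delta)
        delta = delta * (delta // delta)
    else:
        w = w * (37 % 19)
w = w * (w % 30)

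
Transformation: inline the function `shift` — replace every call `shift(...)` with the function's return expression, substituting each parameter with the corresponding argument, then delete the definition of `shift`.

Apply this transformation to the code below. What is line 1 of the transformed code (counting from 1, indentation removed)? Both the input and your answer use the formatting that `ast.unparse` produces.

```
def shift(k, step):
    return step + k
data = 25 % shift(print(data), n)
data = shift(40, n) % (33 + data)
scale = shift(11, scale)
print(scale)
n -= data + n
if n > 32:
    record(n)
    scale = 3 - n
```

data = 25 % (n + print(data))

Transformed code:
data = 25 % (n + print(data))
data = (n + 40) % (33 + data)
scale = scale + 11
print(scale)
n -= data + n
if n > 32:
    record(n)
    scale = 3 - n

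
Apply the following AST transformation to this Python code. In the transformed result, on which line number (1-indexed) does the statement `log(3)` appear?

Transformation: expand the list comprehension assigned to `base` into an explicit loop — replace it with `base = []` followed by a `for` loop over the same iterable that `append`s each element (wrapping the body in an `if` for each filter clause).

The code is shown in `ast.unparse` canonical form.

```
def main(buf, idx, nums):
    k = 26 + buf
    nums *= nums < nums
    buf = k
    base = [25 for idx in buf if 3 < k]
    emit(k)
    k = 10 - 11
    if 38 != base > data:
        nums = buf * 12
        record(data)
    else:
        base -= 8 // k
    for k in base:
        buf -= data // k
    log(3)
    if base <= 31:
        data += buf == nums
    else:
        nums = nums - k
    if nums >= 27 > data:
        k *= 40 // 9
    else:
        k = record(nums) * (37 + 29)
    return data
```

18

Transformed code:
def main(buf, idx, nums):
    k = 26 + buf
    nums *= nums < nums
    buf = k
    base = []
    for idx in buf:
        if 3 < k:
            base.append(25)
    emit(k)
    k = 10 - 11
    if 38 != base > data:
        nums = buf * 12
        record(data)
    else:
        base -= 8 // k
    for k in base:
        buf -= data // k
    log(3)
    if base <= 31:
        data += buf == nums
    else:
        nums = nums - k
    if nums >= 27 > data:
        k *= 40 // 9
    else:
        k = record(nums) * (37 + 29)
    return data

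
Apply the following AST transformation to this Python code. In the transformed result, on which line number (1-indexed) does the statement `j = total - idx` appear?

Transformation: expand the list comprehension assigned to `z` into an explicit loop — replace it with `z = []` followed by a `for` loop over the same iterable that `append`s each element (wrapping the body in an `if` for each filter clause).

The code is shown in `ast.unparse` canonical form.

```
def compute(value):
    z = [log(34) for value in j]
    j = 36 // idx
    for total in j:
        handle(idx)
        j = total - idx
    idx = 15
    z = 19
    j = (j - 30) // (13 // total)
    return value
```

8

Transformed code:
def compute(value):
    z = []
    for value in j:
        z.append(log(34))
    j = 36 // idx
    for total in j:
        handle(idx)
        j = total - idx
    idx = 15
    z = 19
    j = (j - 30) // (13 // total)
    return value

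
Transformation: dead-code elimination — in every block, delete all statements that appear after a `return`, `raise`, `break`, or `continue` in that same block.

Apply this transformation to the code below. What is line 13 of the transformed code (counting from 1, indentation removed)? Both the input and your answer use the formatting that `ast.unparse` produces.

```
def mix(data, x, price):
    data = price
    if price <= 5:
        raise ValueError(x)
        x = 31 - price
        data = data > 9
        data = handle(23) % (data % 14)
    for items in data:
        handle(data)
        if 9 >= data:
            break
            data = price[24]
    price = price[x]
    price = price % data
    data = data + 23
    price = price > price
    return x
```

return x

Transformed code:
def mix(data, x, price):
    data = price
    if price <= 5:
        raise ValueError(x)
    for items in data:
        handle(data)
        if 9 >= data:
            break
    price = price[x]
    price = price % data
    data = data + 23
    price = price > price
    return x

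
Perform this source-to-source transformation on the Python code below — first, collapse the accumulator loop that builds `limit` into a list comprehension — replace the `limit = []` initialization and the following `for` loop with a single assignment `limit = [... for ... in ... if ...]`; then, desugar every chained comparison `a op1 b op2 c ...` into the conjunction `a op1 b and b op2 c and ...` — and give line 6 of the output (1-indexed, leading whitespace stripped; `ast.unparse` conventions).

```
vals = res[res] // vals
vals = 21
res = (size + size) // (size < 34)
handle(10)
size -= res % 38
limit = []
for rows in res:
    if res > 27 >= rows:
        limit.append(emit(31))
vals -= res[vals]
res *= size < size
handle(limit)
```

Transformed code:
vals = res[res] // vals
vals = 21
res = (size + size) // (size < 34)
handle(10)
size -= res % 38
limit = [emit(31) for rows in res if res > 27 and 27 >= rows]
vals -= res[vals]
res *= size < size
handle(limit)

limit = [emit(31) for rows in res if res > 27 and 27 >= rows]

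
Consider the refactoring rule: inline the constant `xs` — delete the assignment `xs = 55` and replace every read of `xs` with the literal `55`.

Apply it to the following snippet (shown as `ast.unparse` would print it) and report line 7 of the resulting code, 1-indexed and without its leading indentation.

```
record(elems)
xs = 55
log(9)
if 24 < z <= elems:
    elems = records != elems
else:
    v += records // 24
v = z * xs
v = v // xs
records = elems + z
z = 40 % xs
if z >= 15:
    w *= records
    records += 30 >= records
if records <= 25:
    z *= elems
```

v = z * 55

Transformed code:
record(elems)
log(9)
if 24 < z <= elems:
    elems = records != elems
else:
    v += records // 24
v = z * 55
v = v // 55
records = elems + z
z = 40 % 55
if z >= 15:
    w *= records
    records += 30 >= records
if records <= 25:
    z *= elems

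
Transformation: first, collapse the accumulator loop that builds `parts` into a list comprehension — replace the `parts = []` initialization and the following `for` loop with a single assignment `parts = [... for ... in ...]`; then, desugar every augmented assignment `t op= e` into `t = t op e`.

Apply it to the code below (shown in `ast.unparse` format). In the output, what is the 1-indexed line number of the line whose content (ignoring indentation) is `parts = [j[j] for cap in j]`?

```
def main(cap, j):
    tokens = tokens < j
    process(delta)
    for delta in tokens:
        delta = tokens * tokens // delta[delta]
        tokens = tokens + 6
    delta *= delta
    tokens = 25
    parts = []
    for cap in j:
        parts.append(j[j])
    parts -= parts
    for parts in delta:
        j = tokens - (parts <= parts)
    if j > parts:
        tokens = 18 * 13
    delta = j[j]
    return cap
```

9

Transformed code:
def main(cap, j):
    tokens = tokens < j
    process(delta)
    for delta in tokens:
        delta = tokens * tokens // delta[delta]
        tokens = tokens + 6
    delta = delta * delta
    tokens = 25
    parts = [j[j] for cap in j]
    parts = parts - parts
    for parts in delta:
        j = tokens - (parts <= parts)
    if j > parts:
        tokens = 18 * 13
    delta = j[j]
    return cap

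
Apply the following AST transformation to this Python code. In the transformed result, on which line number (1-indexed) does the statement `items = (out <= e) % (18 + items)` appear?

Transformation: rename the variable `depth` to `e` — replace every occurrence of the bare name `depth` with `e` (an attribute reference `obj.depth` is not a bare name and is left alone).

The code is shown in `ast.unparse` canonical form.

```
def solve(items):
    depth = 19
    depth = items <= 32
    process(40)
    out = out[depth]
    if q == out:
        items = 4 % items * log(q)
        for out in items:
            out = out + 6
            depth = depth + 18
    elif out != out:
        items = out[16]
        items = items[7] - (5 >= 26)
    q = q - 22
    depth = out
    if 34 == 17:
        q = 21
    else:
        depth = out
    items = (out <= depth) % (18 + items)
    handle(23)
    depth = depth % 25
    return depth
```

20

Transformed code:
def solve(items):
    e = 19
    e = items <= 32
    process(40)
    out = out[e]
    if q == out:
        items = 4 % items * log(q)
        for out in items:
            out = out + 6
            e = e + 18
    elif out != out:
        items = out[16]
        items = items[7] - (5 >= 26)
    q = q - 22
    e = out
    if 34 == 17:
        q = 21
    else:
        e = out
    items = (out <= e) % (18 + items)
    handle(23)
    e = e % 25
    return e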